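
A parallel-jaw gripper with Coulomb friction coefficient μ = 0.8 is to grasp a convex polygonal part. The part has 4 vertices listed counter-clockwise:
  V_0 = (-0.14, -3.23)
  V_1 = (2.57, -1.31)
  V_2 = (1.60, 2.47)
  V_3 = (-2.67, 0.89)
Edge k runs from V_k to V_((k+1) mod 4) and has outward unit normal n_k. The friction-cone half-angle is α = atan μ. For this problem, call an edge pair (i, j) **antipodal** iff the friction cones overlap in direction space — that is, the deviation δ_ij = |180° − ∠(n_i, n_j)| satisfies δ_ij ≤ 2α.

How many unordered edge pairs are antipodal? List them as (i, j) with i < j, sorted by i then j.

count = 2; pairs: (0,2), (1,3)

α = atan 0.8 = 38.66°;  2α = 77.32°
n_0 = (+0.5781, -0.8160)
n_1 = (+0.9686, +0.2486)
n_2 = (-0.3470, +0.9379)
n_3 = (-0.8522, -0.5233)
  (0,1): δ = 110.92°  ·
  (0,2): δ = 15.01°  ✓
  (0,3): δ = 86.24°  ·
  (1,2): δ = 84.09°  ·
  (1,3): δ = 17.16°  ✓
  (2,3): δ = 78.75°  ·
antipodal pairs: 2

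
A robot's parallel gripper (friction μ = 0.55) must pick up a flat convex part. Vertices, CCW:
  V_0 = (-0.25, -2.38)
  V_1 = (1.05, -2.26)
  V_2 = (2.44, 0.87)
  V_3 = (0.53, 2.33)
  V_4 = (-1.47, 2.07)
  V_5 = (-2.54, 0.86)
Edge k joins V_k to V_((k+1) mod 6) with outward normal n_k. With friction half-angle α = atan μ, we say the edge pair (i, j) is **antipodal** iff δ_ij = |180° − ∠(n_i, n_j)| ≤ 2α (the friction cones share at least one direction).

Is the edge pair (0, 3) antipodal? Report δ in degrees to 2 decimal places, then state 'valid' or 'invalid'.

δ = 2.13°, valid

α = atan 0.55 = 28.81°;  2α = 57.62°
edge 0: e_0 = (+1.30, +0.12);  n_0 = (+0.0919, -0.9958)
edge 3: e_3 = (-2.00, -0.26);  n_3 = (-0.1289, +0.9917)
∠(n_0, n_3) = 177.87°
δ = |180° − 177.87°| = 2.13°
2.13° ≤ 2α = 57.62°  →  valid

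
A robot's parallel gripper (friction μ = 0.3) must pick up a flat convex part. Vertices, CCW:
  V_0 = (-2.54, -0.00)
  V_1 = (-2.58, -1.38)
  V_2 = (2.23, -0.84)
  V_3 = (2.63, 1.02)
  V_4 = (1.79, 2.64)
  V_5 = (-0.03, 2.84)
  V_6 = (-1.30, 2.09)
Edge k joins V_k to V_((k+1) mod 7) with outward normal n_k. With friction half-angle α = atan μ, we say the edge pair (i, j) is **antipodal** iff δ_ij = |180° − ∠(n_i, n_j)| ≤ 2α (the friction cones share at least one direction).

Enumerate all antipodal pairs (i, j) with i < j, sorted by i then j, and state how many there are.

α = atan 0.3 = 16.70°;  2α = 33.40°
n_0 = (-0.9996, +0.0290)
n_1 = (+0.1116, -0.9938)
n_2 = (+0.9776, -0.2102)
n_3 = (+0.8878, +0.4603)
n_4 = (+0.1092, +0.9940)
n_5 = (-0.5085, +0.8611)
n_6 = (-0.8600, +0.5103)
  (0,1): δ = 81.93°  ·
  (0,2): δ = 10.48°  ✓
  (0,3): δ = 29.07°  ✓
  (0,4): δ = 85.39°  ·
  (0,5): δ = 122.22°  ·
  (0,6): δ = 150.98°  ·
  (1,2): δ = 108.54°  ·
  (1,3): δ = 69.00°  ·
  (1,4): δ = 12.68°  ✓
  (1,5): δ = 24.16°  ✓
  (1,6): δ = 52.91°  ·
  (2,3): δ = 140.46°  ·
  (2,4): δ = 84.13°  ·
  (2,5): δ = 47.30°  ·
  (2,6): δ = 18.54°  ✓
  (3,4): δ = 123.68°  ·
  (3,5): δ = 86.84°  ·
  (3,6): δ = 58.09°  ·
  (4,5): δ = 143.16°  ·
  (4,6): δ = 114.41°  ·
  (5,6): δ = 151.24°  ·
antipodal pairs: 5

count = 5; pairs: (0,2), (0,3), (1,4), (1,5), (2,6)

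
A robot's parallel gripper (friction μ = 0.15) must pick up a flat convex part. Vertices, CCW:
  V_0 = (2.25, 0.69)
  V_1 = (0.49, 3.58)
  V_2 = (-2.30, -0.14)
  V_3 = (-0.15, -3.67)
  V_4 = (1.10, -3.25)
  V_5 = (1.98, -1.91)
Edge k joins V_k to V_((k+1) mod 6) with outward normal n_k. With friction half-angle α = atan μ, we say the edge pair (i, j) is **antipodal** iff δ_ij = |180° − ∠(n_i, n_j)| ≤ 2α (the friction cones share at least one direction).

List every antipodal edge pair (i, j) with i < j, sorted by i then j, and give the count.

count = 2; pairs: (0,2), (1,4)

α = atan 0.15 = 8.53°;  2α = 17.06°
n_0 = (+0.8541, +0.5201)
n_1 = (-0.8000, +0.6000)
n_2 = (-0.8541, -0.5202)
n_3 = (+0.3185, -0.9479)
n_4 = (+0.8359, -0.5489)
n_5 = (+0.9947, -0.1033)
  (0,1): δ = 68.21°  ·
  (0,2): δ = 0.00°  ✓
  (0,3): δ = 77.23°  ·
  (0,4): δ = 115.37°  ·
  (0,5): δ = 142.73°  ·
  (1,2): δ = 111.79°  ·
  (1,3): δ = 34.56°  ·
  (1,4): δ = 3.58°  ✓
  (1,5): δ = 30.94°  ·
  (2,3): δ = 102.77°  ·
  (2,4): δ = 64.64°  ·
  (2,5): δ = 37.27°  ·
  (3,4): δ = 141.87°  ·
  (3,5): δ = 114.50°  ·
  (4,5): δ = 152.64°  ·
antipodal pairs: 2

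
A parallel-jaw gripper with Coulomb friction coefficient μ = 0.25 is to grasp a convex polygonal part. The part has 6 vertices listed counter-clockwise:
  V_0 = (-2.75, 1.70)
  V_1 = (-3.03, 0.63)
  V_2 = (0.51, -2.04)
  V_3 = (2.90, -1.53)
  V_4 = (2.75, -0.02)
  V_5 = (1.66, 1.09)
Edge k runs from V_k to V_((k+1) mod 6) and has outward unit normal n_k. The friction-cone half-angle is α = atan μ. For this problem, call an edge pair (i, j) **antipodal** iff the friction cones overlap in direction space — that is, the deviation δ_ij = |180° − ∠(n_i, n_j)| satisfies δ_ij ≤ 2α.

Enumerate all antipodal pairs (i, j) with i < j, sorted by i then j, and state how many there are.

count = 3; pairs: (0,3), (1,4), (2,5)

α = atan 0.25 = 14.04°;  2α = 28.07°
n_0 = (-0.9674, +0.2532)
n_1 = (-0.6022, -0.7984)
n_2 = (+0.2087, -0.9780)
n_3 = (+0.9951, +0.0989)
n_4 = (+0.7135, +0.7006)
n_5 = (+0.1370, +0.9906)
  (0,1): δ = 112.36°  ·
  (0,2): δ = 63.29°  ·
  (0,3): δ = 20.34°  ✓
  (0,4): δ = 59.14°  ·
  (0,5): δ = 96.79°  ·
  (1,2): δ = 130.93°  ·
  (1,3): δ = 47.30°  ·
  (1,4): δ = 8.50°  ✓
  (1,5): δ = 29.15°  ·
  (2,3): δ = 96.37°  ·
  (2,4): δ = 57.57°  ·
  (2,5): δ = 19.92°  ✓
  (3,4): δ = 141.19°  ·
  (3,5): δ = 103.55°  ·
  (4,5): δ = 142.35°  ·
antipodal pairs: 3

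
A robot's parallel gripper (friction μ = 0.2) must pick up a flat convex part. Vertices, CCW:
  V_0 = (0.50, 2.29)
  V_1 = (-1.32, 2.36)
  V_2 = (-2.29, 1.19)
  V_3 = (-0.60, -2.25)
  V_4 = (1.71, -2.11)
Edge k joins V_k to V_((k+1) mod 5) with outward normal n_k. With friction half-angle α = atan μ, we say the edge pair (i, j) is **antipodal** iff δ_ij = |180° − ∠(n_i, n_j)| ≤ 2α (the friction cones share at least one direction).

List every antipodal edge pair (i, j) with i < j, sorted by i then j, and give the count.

count = 2; pairs: (0,3), (2,4)

α = atan 0.2 = 11.31°;  2α = 22.62°
n_0 = (+0.0384, +0.9993)
n_1 = (-0.7698, +0.6382)
n_2 = (-0.8975, -0.4409)
n_3 = (+0.0605, -0.9982)
n_4 = (+0.9642, +0.2652)
  (0,1): δ = 127.46°  ·
  (0,2): δ = 61.63°  ·
  (0,3): δ = 5.67°  ✓
  (0,4): δ = 107.58°  ·
  (1,2): δ = 114.18°  ·
  (1,3): δ = 46.87°  ·
  (1,4): δ = 55.04°  ·
  (2,3): δ = 112.70°  ·
  (2,4): δ = 10.79°  ✓
  (3,4): δ = 78.09°  ·
antipodal pairs: 2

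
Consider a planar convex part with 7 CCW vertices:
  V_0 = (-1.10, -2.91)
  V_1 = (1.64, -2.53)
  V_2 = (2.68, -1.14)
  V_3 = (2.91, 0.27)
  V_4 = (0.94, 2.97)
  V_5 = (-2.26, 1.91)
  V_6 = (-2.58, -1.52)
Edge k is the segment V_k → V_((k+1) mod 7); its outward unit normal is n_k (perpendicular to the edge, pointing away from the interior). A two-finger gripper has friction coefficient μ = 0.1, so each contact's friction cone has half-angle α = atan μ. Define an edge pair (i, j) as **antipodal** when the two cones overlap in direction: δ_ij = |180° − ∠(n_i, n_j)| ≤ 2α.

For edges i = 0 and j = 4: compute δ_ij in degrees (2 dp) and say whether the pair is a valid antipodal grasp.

α = atan 0.1 = 5.71°;  2α = 11.42°
edge 0: e_0 = (+2.74, +0.38);  n_0 = (+0.1374, -0.9905)
edge 4: e_4 = (-3.20, -1.06);  n_4 = (-0.3144, +0.9493)
∠(n_0, n_4) = 169.57°
δ = |180° − 169.57°| = 10.43°
10.43° ≤ 2α = 11.42°  →  valid

δ = 10.43°, valid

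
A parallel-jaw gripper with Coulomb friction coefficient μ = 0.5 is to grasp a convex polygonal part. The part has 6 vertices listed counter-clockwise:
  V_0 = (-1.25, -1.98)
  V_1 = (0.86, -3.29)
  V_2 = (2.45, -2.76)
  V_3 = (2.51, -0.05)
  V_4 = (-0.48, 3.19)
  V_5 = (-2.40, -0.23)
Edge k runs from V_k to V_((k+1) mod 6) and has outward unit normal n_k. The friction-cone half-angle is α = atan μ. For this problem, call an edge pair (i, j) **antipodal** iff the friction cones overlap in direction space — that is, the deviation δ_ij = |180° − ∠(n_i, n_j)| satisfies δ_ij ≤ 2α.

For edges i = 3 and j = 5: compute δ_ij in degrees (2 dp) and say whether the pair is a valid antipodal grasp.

α = atan 0.5 = 26.57°;  2α = 53.13°
edge 3: e_3 = (-2.99, +3.24);  n_3 = (+0.7349, +0.6782)
edge 5: e_5 = (+1.15, -1.75);  n_5 = (-0.8357, -0.5492)
∠(n_3, n_5) = 170.61°
δ = |180° − 170.61°| = 9.39°
9.39° ≤ 2α = 53.13°  →  valid

δ = 9.39°, valid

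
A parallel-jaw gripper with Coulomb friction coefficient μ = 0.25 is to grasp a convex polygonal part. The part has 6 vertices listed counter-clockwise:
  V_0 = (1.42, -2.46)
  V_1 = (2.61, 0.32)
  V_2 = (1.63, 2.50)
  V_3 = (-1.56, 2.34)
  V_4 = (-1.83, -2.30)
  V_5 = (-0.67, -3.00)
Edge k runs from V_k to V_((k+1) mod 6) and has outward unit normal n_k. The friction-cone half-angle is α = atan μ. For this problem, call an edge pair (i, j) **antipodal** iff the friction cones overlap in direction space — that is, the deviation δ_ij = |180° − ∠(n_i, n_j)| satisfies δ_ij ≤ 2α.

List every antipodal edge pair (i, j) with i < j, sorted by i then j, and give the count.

α = atan 0.25 = 14.04°;  2α = 28.07°
n_0 = (+0.9193, -0.3935)
n_1 = (+0.9121, +0.4100)
n_2 = (-0.0501, +0.9987)
n_3 = (-0.9983, +0.0581)
n_4 = (-0.5167, -0.8562)
n_5 = (+0.2502, -0.9682)
  (0,1): δ = 132.62°  ·
  (0,2): δ = 63.95°  ·
  (0,3): δ = 19.84°  ✓
  (0,4): δ = 82.06°  ·
  (0,5): δ = 127.66°  ·
  (1,2): δ = 111.33°  ·
  (1,3): δ = 27.54°  ✓
  (1,4): δ = 34.69°  ·
  (1,5): δ = 80.28°  ·
  (2,3): δ = 96.20°  ·
  (2,4): δ = 33.98°  ·
  (2,5): δ = 11.62°  ✓
  (3,4): δ = 117.78°  ·
  (3,5): δ = 72.18°  ·
  (4,5): δ = 134.40°  ·
antipodal pairs: 3

count = 3; pairs: (0,3), (1,3), (2,5)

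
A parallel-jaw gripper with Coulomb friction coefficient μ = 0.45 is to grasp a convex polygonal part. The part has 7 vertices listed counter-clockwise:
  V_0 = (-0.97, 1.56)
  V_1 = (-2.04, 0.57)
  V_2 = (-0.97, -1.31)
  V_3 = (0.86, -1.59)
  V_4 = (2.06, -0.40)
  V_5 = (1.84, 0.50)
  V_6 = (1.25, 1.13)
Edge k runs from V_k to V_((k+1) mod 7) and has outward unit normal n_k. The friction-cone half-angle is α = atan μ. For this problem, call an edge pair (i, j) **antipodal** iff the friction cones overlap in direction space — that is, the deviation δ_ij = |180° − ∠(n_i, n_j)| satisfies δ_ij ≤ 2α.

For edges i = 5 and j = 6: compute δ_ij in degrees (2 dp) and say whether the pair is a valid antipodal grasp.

α = atan 0.45 = 24.23°;  2α = 48.46°
edge 5: e_5 = (-0.59, +0.63);  n_5 = (+0.7299, +0.6836)
edge 6: e_6 = (-2.22, +0.43);  n_6 = (+0.1902, +0.9818)
∠(n_5, n_6) = 35.92°
δ = |180° − 35.92°| = 144.08°
144.08° > 2α = 48.46°  →  invalid

δ = 144.08°, invalid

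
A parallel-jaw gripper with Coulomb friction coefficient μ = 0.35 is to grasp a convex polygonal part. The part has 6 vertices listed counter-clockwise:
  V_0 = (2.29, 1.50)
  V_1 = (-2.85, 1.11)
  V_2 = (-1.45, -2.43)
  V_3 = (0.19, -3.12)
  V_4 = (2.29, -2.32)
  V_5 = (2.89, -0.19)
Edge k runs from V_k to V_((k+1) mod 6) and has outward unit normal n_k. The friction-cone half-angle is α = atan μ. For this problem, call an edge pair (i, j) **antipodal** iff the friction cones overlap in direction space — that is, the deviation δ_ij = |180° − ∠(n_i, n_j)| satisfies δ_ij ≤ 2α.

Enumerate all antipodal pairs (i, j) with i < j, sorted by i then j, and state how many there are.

count = 4; pairs: (0,2), (0,3), (1,4), (1,5)

α = atan 0.35 = 19.29°;  2α = 38.58°
n_0 = (-0.0757, +0.9971)
n_1 = (-0.9299, -0.3678)
n_2 = (-0.3878, -0.9217)
n_3 = (+0.3560, -0.9345)
n_4 = (+0.9625, -0.2711)
n_5 = (+0.9424, +0.3346)
  (0,1): δ = 72.76°  ·
  (0,2): δ = 27.16°  ✓
  (0,3): δ = 16.52°  ✓
  (0,4): δ = 69.93°  ·
  (0,5): δ = 105.21°  ·
  (1,2): δ = 134.40°  ·
  (1,3): δ = 90.72°  ·
  (1,4): δ = 37.31°  ✓
  (1,5): δ = 2.03°  ✓
  (2,3): δ = 136.33°  ·
  (2,4): δ = 82.91°  ·
  (2,5): δ = 47.64°  ·
  (3,4): δ = 126.59°  ·
  (3,5): δ = 91.31°  ·
  (4,5): δ = 144.72°  ·
antipodal pairs: 4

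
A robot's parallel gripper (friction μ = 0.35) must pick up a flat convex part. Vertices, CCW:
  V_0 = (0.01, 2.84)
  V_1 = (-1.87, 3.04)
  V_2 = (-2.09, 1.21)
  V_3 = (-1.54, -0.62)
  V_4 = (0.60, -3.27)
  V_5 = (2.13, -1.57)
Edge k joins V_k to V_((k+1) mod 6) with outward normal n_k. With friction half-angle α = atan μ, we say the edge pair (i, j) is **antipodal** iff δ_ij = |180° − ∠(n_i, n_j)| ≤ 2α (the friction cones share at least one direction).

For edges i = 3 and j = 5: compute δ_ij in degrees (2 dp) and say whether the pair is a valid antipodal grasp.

δ = 13.25°, valid

α = atan 0.35 = 19.29°;  2α = 38.58°
edge 3: e_3 = (+2.14, -2.65);  n_3 = (-0.7780, -0.6283)
edge 5: e_5 = (-2.12, +4.41);  n_5 = (+0.9013, +0.4333)
∠(n_3, n_5) = 166.75°
δ = |180° − 166.75°| = 13.25°
13.25° ≤ 2α = 38.58°  →  valid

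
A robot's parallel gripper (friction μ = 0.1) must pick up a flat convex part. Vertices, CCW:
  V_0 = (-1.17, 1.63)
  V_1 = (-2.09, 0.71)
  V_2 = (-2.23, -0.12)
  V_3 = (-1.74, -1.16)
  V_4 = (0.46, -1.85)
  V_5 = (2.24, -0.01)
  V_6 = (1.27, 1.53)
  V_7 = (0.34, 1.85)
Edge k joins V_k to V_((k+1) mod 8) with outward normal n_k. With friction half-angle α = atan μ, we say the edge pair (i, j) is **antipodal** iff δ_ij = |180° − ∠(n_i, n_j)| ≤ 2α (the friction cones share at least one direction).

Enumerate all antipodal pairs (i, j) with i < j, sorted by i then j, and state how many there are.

count = 3; pairs: (0,4), (2,5), (3,6)

α = atan 0.1 = 5.71°;  2α = 11.42°
n_0 = (-0.7071, +0.7071)
n_1 = (-0.9861, +0.1663)
n_2 = (-0.9046, -0.4262)
n_3 = (-0.2993, -0.9542)
n_4 = (+0.7187, -0.6953)
n_5 = (+0.8461, +0.5330)
n_6 = (+0.3254, +0.9456)
n_7 = (-0.1442, +0.9896)
  (0,1): δ = 144.57°  ·
  (0,2): δ = 109.77°  ·
  (0,3): δ = 62.41°  ·
  (0,4): δ = 0.95°  ✓
  (0,5): δ = 77.21°  ·
  (0,6): δ = 116.01°  ·
  (0,7): δ = 143.29°  ·
  (1,2): δ = 145.20°  ·
  (1,3): δ = 97.84°  ·
  (1,4): δ = 34.48°  ·
  (1,5): δ = 41.78°  ·
  (1,6): δ = 80.59°  ·
  (1,7): δ = 107.86°  ·
  (2,3): δ = 132.64°  ·
  (2,4): δ = 69.28°  ·
  (2,5): δ = 6.98°  ✓
  (2,6): δ = 45.78°  ·
  (2,7): δ = 73.06°  ·
  (3,4): δ = 116.64°  ·
  (3,5): δ = 40.38°  ·
  (3,6): δ = 1.57°  ✓
  (3,7): δ = 25.70°  ·
  (4,5): δ = 103.74°  ·
  (4,6): δ = 64.94°  ·
  (4,7): δ = 37.66°  ·
  (5,6): δ = 141.19°  ·
  (5,7): δ = 113.92°  ·
  (6,7): δ = 152.72°  ·
antipodal pairs: 3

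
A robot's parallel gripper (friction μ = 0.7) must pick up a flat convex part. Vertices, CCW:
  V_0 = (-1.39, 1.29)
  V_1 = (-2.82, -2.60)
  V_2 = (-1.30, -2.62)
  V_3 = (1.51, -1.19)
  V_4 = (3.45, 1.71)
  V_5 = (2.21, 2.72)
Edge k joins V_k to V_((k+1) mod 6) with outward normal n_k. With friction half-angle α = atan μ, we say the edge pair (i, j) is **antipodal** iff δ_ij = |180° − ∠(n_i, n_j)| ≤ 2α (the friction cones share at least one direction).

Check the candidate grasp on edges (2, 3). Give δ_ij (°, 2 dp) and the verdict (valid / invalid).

α = atan 0.7 = 34.99°;  2α = 69.98°
edge 2: e_2 = (+2.81, +1.43);  n_2 = (+0.4535, -0.8912)
edge 3: e_3 = (+1.94, +2.90);  n_3 = (+0.8312, -0.5560)
∠(n_2, n_3) = 29.25°
δ = |180° − 29.25°| = 150.75°
150.75° > 2α = 69.98°  →  invalid

δ = 150.75°, invalid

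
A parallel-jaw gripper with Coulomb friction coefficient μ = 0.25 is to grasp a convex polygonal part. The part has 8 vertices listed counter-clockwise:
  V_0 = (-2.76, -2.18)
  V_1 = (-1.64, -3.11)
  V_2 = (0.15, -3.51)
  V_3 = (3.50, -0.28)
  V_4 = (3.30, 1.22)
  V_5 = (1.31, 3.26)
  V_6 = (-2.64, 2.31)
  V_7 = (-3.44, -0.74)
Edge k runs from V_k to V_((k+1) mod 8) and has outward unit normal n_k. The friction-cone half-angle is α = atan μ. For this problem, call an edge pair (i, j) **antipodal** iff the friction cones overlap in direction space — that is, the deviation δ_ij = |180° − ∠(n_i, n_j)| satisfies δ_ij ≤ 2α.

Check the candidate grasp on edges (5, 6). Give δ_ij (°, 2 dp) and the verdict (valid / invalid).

α = atan 0.25 = 14.04°;  2α = 28.07°
edge 5: e_5 = (-3.95, -0.95);  n_5 = (-0.2338, +0.9723)
edge 6: e_6 = (-0.80, -3.05);  n_6 = (-0.9673, +0.2537)
∠(n_5, n_6) = 61.78°
δ = |180° − 61.78°| = 118.22°
118.22° > 2α = 28.07°  →  invalid

δ = 118.22°, invalid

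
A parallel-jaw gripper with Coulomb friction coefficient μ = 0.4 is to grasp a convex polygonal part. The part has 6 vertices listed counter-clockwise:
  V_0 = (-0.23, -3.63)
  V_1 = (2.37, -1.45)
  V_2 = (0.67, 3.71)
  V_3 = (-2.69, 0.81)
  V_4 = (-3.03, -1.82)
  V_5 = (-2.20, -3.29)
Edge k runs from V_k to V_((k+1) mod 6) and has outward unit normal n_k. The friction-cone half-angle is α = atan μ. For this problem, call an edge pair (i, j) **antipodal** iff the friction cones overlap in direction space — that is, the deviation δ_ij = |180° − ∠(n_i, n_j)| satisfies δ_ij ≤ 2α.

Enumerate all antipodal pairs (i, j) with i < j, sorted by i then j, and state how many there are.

count = 4; pairs: (0,2), (0,3), (1,3), (1,4)

α = atan 0.4 = 21.80°;  2α = 43.60°
n_0 = (+0.6425, -0.7663)
n_1 = (+0.9498, +0.3129)
n_2 = (-0.6534, +0.7570)
n_3 = (-0.9917, +0.1282)
n_4 = (-0.8708, -0.4917)
n_5 = (-0.1701, -0.9854)
  (0,1): δ = 111.74°  ·
  (0,2): δ = 0.82°  ✓
  (0,3): δ = 42.66°  ✓
  (0,4): δ = 79.47°  ·
  (0,5): δ = 130.23°  ·
  (1,2): δ = 67.44°  ·
  (1,3): δ = 25.60°  ✓
  (1,4): δ = 11.22°  ✓
  (1,5): δ = 61.97°  ·
  (2,3): δ = 138.16°  ·
  (2,4): δ = 101.35°  ·
  (2,5): δ = 50.59°  ·
  (3,4): δ = 143.18°  ·
  (3,5): δ = 92.43°  ·
  (4,5): δ = 129.24°  ·
antipodal pairs: 4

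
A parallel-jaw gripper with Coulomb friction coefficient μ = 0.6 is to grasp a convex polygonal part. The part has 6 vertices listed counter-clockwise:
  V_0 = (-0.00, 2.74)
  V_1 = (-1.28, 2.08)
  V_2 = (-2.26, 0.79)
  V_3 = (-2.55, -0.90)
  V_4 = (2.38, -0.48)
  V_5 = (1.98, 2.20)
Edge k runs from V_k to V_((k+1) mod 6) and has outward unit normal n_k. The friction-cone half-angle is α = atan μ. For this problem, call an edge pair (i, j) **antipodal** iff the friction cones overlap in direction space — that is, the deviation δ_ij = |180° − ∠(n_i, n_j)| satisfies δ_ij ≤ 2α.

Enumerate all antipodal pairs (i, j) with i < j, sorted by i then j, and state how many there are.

α = atan 0.6 = 30.96°;  2α = 61.93°
n_0 = (-0.4583, +0.8888)
n_1 = (-0.7963, +0.6049)
n_2 = (-0.9856, +0.1691)
n_3 = (+0.0849, -0.9964)
n_4 = (+0.9890, +0.1476)
n_5 = (+0.2631, +0.9648)
  (0,1): δ = 154.50°  ·
  (0,2): δ = 127.01°  ·
  (0,3): δ = 22.41°  ✓
  (0,4): δ = 71.21°  ·
  (0,5): δ = 137.47°  ·
  (1,2): δ = 152.51°  ·
  (1,3): δ = 47.91°  ✓
  (1,4): δ = 45.71°  ✓
  (1,5): δ = 111.97°  ·
  (2,3): δ = 75.39°  ·
  (2,4): δ = 18.23°  ✓
  (2,5): δ = 84.48°  ·
  (3,4): δ = 86.38°  ·
  (3,5): δ = 20.12°  ✓
  (4,5): δ = 113.74°  ·
antipodal pairs: 5

count = 5; pairs: (0,3), (1,3), (1,4), (2,4), (3,5)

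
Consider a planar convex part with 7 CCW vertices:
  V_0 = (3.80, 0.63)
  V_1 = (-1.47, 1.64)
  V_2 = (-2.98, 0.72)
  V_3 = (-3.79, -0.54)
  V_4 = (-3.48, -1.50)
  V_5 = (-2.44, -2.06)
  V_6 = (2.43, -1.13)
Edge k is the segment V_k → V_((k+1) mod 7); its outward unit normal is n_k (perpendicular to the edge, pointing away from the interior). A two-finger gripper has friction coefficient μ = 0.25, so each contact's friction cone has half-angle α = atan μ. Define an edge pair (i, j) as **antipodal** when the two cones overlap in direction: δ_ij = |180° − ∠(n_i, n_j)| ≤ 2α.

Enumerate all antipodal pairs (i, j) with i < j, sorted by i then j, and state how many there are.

count = 5; pairs: (0,4), (0,5), (1,5), (1,6), (2,6)

α = atan 0.25 = 14.04°;  2α = 28.07°
n_0 = (+0.1882, +0.9821)
n_1 = (-0.5203, +0.8540)
n_2 = (-0.8412, +0.5408)
n_3 = (-0.9516, -0.3073)
n_4 = (-0.4741, -0.8805)
n_5 = (+0.1876, -0.9823)
n_6 = (+0.7891, -0.6143)
  (0,1): δ = 137.80°  ·
  (0,2): δ = 111.89°  ·
  (0,3): δ = 61.25°  ·
  (0,4): δ = 17.45°  ✓
  (0,5): δ = 21.66°  ✓
  (0,6): δ = 62.95°  ·
  (1,2): δ = 154.09°  ·
  (1,3): δ = 103.46°  ·
  (1,4): δ = 59.65°  ·
  (1,5): δ = 20.54°  ✓
  (1,6): δ = 20.75°  ✓
  (2,3): δ = 129.37°  ·
  (2,4): δ = 85.57°  ·
  (2,5): δ = 46.45°  ·
  (2,6): δ = 5.16°  ✓
  (3,4): δ = 136.20°  ·
  (3,5): δ = 97.08°  ·
  (3,6): δ = 55.79°  ·
  (4,5): δ = 140.89°  ·
  (4,6): δ = 99.60°  ·
  (5,6): δ = 138.71°  ·
antipodal pairs: 5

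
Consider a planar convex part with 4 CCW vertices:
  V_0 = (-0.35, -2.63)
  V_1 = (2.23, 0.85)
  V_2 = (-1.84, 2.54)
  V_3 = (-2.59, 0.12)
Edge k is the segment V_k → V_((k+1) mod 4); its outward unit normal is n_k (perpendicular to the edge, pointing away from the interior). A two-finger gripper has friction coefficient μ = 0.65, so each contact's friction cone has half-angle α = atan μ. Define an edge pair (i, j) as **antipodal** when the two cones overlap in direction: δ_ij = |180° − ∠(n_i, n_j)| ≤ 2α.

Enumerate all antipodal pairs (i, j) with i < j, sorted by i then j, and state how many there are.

count = 2; pairs: (0,2), (1,3)

α = atan 0.65 = 33.02°;  2α = 66.05°
n_0 = (+0.8033, -0.5956)
n_1 = (+0.3835, +0.9235)
n_2 = (-0.9552, +0.2960)
n_3 = (-0.7753, -0.6315)
  (0,1): δ = 76.00°  ·
  (0,2): δ = 19.33°  ✓
  (0,3): δ = 75.72°  ·
  (1,2): δ = 84.67°  ·
  (1,3): δ = 28.29°  ✓
  (2,3): δ = 123.62°  ·
antipodal pairs: 2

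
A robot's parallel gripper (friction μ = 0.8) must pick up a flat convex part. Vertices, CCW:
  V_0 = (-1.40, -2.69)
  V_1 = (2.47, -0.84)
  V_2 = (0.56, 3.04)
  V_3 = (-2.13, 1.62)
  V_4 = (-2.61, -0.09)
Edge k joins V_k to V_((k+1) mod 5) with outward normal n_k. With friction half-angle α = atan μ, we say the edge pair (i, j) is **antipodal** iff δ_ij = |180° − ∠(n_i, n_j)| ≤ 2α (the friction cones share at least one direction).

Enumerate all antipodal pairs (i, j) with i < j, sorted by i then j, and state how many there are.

α = atan 0.8 = 38.66°;  2α = 77.32°
n_0 = (+0.4313, -0.9022)
n_1 = (+0.8972, +0.4417)
n_2 = (-0.4668, +0.8843)
n_3 = (-0.9628, +0.2703)
n_4 = (-0.9066, -0.4219)
  (0,1): δ = 89.34°  ·
  (0,2): δ = 2.28°  ✓
  (0,3): δ = 48.77°  ✓
  (0,4): δ = 89.41°  ·
  (1,2): δ = 88.38°  ·
  (1,3): δ = 41.89°  ✓
  (1,4): δ = 1.25°  ✓
  (2,3): δ = 133.51°  ·
  (2,4): δ = 92.87°  ·
  (3,4): δ = 139.36°  ·
antipodal pairs: 4

count = 4; pairs: (0,2), (0,3), (1,3), (1,4)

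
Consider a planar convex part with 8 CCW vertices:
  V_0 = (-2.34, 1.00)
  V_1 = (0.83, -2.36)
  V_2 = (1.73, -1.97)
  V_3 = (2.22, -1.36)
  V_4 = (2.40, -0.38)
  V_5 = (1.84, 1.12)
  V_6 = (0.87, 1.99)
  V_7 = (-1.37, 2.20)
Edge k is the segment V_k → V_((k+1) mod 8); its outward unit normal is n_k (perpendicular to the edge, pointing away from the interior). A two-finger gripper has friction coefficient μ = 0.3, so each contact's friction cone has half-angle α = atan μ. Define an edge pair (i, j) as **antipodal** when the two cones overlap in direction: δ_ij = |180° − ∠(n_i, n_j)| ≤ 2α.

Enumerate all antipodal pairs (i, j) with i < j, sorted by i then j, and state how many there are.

α = atan 0.3 = 16.70°;  2α = 33.40°
n_0 = (-0.7274, -0.6862)
n_1 = (+0.3976, -0.9176)
n_2 = (+0.7796, -0.6263)
n_3 = (+0.9835, -0.1807)
n_4 = (+0.9368, +0.3498)
n_5 = (+0.6677, +0.7444)
n_6 = (+0.0933, +0.9956)
n_7 = (-0.7777, +0.6286)
  (0,1): δ = 109.90°  ·
  (0,2): δ = 82.11°  ·
  (0,3): δ = 53.74°  ·
  (0,4): δ = 22.86°  ✓
  (0,5): δ = 4.78°  ✓
  (0,6): δ = 41.31°  ·
  (0,7): δ = 97.72°  ·
  (1,2): δ = 152.20°  ·
  (1,3): δ = 123.84°  ·
  (1,4): δ = 92.96°  ·
  (1,5): δ = 65.32°  ·
  (1,6): δ = 28.78°  ✓
  (1,7): δ = 27.62°  ✓
  (2,3): δ = 151.63°  ·
  (2,4): δ = 120.75°  ·
  (2,5): δ = 93.11°  ·
  (2,6): δ = 56.58°  ·
  (2,7): δ = 0.18°  ✓
  (3,4): δ = 149.12°  ·
  (3,5): δ = 121.48°  ·
  (3,6): δ = 84.95°  ·
  (3,7): δ = 28.54°  ✓
  (4,5): δ = 152.36°  ·
  (4,6): δ = 115.83°  ·
  (4,7): δ = 59.42°  ·
  (5,6): δ = 143.47°  ·
  (5,7): δ = 87.06°  ·
  (6,7): δ = 123.59°  ·
antipodal pairs: 6

count = 6; pairs: (0,4), (0,5), (1,6), (1,7), (2,7), (3,7)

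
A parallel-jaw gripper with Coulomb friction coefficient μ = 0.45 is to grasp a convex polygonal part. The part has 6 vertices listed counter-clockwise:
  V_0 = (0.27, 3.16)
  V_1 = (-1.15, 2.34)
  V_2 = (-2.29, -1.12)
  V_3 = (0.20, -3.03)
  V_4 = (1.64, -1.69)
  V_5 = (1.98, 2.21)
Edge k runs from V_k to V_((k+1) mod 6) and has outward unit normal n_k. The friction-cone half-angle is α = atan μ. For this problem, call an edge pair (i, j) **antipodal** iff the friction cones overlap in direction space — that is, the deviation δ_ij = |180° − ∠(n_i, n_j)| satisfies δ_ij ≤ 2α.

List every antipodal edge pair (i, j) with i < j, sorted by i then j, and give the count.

count = 4; pairs: (0,3), (1,3), (1,4), (2,5)

α = atan 0.45 = 24.23°;  2α = 48.46°
n_0 = (-0.5001, +0.8660)
n_1 = (-0.9498, +0.3129)
n_2 = (-0.6086, -0.7935)
n_3 = (+0.6812, -0.7321)
n_4 = (+0.9962, -0.0869)
n_5 = (+0.4856, +0.8742)
  (0,1): δ = 138.24°  ·
  (0,2): δ = 67.50°  ·
  (0,3): δ = 12.93°  ✓
  (0,4): δ = 55.01°  ·
  (0,5): δ = 120.94°  ·
  (1,2): δ = 109.25°  ·
  (1,3): δ = 28.82°  ✓
  (1,4): δ = 13.25°  ✓
  (1,5): δ = 79.18°  ·
  (2,3): δ = 99.57°  ·
  (2,4): δ = 57.49°  ·
  (2,5): δ = 8.44°  ✓
  (3,4): δ = 137.92°  ·
  (3,5): δ = 71.99°  ·
  (4,5): δ = 114.07°  ·
antipodal pairs: 4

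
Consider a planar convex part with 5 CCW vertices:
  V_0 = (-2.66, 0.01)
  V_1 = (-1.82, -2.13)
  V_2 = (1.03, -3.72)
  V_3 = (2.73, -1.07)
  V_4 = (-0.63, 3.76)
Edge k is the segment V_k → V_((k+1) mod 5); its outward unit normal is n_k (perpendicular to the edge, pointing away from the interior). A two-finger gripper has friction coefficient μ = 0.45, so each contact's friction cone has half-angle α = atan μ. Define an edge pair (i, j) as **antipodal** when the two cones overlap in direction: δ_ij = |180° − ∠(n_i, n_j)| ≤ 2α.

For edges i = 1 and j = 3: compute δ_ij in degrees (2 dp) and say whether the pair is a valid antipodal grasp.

α = atan 0.45 = 24.23°;  2α = 48.46°
edge 1: e_1 = (+2.85, -1.59);  n_1 = (-0.4872, -0.8733)
edge 3: e_3 = (-3.36, +4.83);  n_3 = (+0.8209, +0.5711)
∠(n_1, n_3) = 153.98°
δ = |180° − 153.98°| = 26.02°
26.02° ≤ 2α = 48.46°  →  valid

δ = 26.02°, valid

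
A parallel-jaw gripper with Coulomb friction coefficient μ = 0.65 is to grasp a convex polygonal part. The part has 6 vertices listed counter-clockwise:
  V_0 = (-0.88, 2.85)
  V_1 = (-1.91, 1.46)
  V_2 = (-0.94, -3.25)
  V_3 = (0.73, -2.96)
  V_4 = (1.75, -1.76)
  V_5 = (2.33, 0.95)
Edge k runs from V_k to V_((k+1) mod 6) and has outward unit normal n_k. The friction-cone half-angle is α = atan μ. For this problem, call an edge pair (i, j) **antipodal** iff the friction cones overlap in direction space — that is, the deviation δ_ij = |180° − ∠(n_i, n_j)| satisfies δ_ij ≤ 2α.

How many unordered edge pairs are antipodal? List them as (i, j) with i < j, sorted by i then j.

α = atan 0.65 = 33.02°;  2α = 66.05°
n_0 = (-0.8035, +0.5954)
n_1 = (-0.9794, -0.2017)
n_2 = (+0.1711, -0.9853)
n_3 = (+0.7619, -0.6476)
n_4 = (+0.9779, -0.2093)
n_5 = (+0.5094, +0.8606)
  (0,1): δ = 131.82°  ·
  (0,2): δ = 43.61°  ✓
  (0,3): δ = 3.83°  ✓
  (0,4): δ = 24.46°  ✓
  (0,5): δ = 95.92°  ·
  (1,2): δ = 91.79°  ·
  (1,3): δ = 52.00°  ✓
  (1,4): δ = 23.72°  ✓
  (1,5): δ = 47.74°  ✓
  (2,3): δ = 140.22°  ·
  (2,4): δ = 111.93°  ·
  (2,5): δ = 40.47°  ✓
  (3,4): δ = 151.72°  ·
  (3,5): δ = 80.26°  ·
  (4,5): δ = 108.54°  ·
antipodal pairs: 7

count = 7; pairs: (0,2), (0,3), (0,4), (1,3), (1,4), (1,5), (2,5)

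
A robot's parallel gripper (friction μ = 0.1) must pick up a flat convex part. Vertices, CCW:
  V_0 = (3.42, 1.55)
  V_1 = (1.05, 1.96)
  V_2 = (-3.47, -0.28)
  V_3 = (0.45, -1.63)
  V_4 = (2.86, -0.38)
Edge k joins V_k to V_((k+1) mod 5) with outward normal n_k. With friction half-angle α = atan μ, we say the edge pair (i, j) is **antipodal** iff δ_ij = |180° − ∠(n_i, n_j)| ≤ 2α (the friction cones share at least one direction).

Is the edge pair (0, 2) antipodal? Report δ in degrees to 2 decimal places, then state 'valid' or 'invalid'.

δ = 9.19°, valid

α = atan 0.1 = 5.71°;  2α = 11.42°
edge 0: e_0 = (-2.37, +0.41);  n_0 = (+0.1705, +0.9854)
edge 2: e_2 = (+3.92, -1.35);  n_2 = (-0.3256, -0.9455)
∠(n_0, n_2) = 170.81°
δ = |180° − 170.81°| = 9.19°
9.19° ≤ 2α = 11.42°  →  valid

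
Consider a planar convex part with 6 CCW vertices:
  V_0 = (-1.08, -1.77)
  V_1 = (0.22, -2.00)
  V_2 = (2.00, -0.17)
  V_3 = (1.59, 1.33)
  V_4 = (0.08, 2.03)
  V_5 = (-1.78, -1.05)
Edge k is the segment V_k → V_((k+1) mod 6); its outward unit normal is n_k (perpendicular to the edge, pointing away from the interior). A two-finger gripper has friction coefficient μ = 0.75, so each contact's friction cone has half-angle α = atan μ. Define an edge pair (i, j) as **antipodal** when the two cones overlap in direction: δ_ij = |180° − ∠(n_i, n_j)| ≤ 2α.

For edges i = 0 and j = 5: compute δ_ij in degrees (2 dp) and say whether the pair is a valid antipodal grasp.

δ = 144.23°, invalid

α = atan 0.75 = 36.87°;  2α = 73.74°
edge 0: e_0 = (+1.30, -0.23);  n_0 = (-0.1742, -0.9847)
edge 5: e_5 = (+0.70, -0.72);  n_5 = (-0.7170, -0.6971)
∠(n_0, n_5) = 35.77°
δ = |180° − 35.77°| = 144.23°
144.23° > 2α = 73.74°  →  invalid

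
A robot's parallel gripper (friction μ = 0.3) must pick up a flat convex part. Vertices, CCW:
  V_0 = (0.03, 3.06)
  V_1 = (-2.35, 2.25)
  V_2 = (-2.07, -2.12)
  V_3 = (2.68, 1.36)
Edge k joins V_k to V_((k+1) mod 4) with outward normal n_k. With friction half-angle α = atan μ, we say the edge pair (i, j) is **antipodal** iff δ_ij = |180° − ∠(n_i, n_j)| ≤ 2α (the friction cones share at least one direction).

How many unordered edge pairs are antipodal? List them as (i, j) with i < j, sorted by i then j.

α = atan 0.3 = 16.70°;  2α = 33.40°
n_0 = (-0.3222, +0.9467)
n_1 = (-0.9980, -0.0639)
n_2 = (+0.5910, -0.8067)
n_3 = (+0.5400, +0.8417)
  (0,1): δ = 105.13°  ·
  (0,2): δ = 17.43°  ✓
  (0,3): δ = 128.52°  ·
  (1,2): δ = 57.44°  ·
  (1,3): δ = 53.65°  ·
  (2,3): δ = 68.91°  ·
antipodal pairs: 1

count = 1; pairs: (0,2)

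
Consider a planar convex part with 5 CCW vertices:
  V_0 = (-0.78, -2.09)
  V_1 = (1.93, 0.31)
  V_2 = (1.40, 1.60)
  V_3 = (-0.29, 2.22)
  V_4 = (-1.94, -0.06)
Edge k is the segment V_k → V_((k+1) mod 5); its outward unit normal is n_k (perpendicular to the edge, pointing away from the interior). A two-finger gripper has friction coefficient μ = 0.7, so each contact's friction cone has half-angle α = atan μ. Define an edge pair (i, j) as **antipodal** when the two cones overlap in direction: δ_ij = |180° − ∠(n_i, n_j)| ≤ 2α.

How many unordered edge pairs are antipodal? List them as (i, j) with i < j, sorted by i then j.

count = 5; pairs: (0,2), (0,3), (1,3), (1,4), (2,4)

α = atan 0.7 = 34.99°;  2α = 69.98°
n_0 = (+0.6630, -0.7486)
n_1 = (+0.9250, +0.3800)
n_2 = (+0.3444, +0.9388)
n_3 = (-0.8101, +0.5863)
n_4 = (-0.8682, -0.4961)
  (0,1): δ = 109.19°  ·
  (0,2): δ = 61.67°  ✓
  (0,3): δ = 12.58°  ✓
  (0,4): δ = 78.22°  ·
  (1,2): δ = 132.48°  ·
  (1,3): δ = 58.23°  ✓
  (1,4): δ = 7.41°  ✓
  (2,3): δ = 105.75°  ·
  (2,4): δ = 40.11°  ✓
  (3,4): δ = 114.36°  ·
antipodal pairs: 5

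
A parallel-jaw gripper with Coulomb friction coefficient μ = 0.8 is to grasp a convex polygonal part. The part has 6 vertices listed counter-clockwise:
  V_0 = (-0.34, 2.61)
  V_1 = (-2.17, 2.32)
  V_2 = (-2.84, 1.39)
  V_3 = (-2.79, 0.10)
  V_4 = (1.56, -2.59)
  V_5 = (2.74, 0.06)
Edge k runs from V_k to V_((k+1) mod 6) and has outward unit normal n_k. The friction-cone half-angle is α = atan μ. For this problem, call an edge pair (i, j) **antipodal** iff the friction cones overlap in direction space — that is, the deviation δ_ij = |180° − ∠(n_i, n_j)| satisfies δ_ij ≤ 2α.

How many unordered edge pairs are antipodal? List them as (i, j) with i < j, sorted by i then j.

count = 6; pairs: (0,3), (0,4), (1,4), (2,4), (2,5), (3,5)

α = atan 0.8 = 38.66°;  2α = 77.32°
n_0 = (-0.1565, +0.9877)
n_1 = (-0.8114, +0.5845)
n_2 = (-0.9992, -0.0387)
n_3 = (-0.5260, -0.8505)
n_4 = (+0.9135, -0.4068)
n_5 = (+0.6377, +0.7703)
  (0,1): δ = 134.77°  ·
  (0,2): δ = 96.79°  ·
  (0,3): δ = 40.74°  ✓
  (0,4): δ = 56.99°  ✓
  (0,5): δ = 131.37°  ·
  (1,2): δ = 142.01°  ·
  (1,3): δ = 85.96°  ·
  (1,4): δ = 11.77°  ✓
  (1,5): δ = 86.15°  ·
  (2,3): δ = 123.95°  ·
  (2,4): δ = 26.22°  ✓
  (2,5): δ = 48.16°  ✓
  (3,4): δ = 82.27°  ·
  (3,5): δ = 7.89°  ✓
  (4,5): δ = 105.62°  ·
antipodal pairs: 6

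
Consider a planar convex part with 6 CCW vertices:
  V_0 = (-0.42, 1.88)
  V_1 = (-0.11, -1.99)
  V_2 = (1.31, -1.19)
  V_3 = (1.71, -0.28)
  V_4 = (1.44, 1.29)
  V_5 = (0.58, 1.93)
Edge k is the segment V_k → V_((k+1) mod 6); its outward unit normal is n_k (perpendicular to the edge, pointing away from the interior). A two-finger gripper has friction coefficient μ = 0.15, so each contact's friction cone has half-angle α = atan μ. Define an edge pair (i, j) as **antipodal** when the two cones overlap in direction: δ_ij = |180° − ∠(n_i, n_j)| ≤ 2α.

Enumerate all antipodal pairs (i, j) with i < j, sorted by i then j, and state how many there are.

α = atan 0.15 = 8.53°;  2α = 17.06°
n_0 = (-0.9968, -0.0798)
n_1 = (+0.4908, -0.8712)
n_2 = (+0.9155, -0.4024)
n_3 = (+0.9855, +0.1695)
n_4 = (+0.5970, +0.8022)
n_5 = (-0.0499, +0.9988)
  (0,1): δ = 65.18°  ·
  (0,2): δ = 28.31°  ·
  (0,3): δ = 5.18°  ✓
  (0,4): δ = 48.76°  ·
  (0,5): δ = 88.28°  ·
  (1,2): δ = 143.12°  ·
  (1,3): δ = 109.64°  ·
  (1,4): δ = 66.05°  ·
  (1,5): δ = 26.53°  ·
  (2,3): δ = 146.51°  ·
  (2,4): δ = 102.93°  ·
  (2,5): δ = 63.41°  ·
  (3,4): δ = 136.41°  ·
  (3,5): δ = 96.90°  ·
  (4,5): δ = 140.48°  ·
antipodal pairs: 1

count = 1; pairs: (0,3)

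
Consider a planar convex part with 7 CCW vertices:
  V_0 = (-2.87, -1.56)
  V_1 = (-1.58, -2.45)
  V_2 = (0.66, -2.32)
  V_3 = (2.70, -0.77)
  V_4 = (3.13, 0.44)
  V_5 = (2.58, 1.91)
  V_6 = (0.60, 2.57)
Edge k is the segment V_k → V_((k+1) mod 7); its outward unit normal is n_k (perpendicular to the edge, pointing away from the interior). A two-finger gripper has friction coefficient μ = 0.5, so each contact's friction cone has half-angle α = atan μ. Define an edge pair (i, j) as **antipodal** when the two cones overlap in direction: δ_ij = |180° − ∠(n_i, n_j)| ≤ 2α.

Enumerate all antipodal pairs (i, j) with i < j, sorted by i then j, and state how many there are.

count = 6; pairs: (0,4), (0,5), (1,5), (1,6), (2,6), (3,6)

α = atan 0.5 = 26.57°;  2α = 53.13°
n_0 = (-0.5679, -0.8231)
n_1 = (+0.0579, -0.9983)
n_2 = (+0.6050, -0.7962)
n_3 = (+0.9423, -0.3349)
n_4 = (+0.9366, +0.3504)
n_5 = (+0.3162, +0.9487)
n_6 = (-0.7656, +0.6433)
  (0,1): δ = 142.08°  ·
  (0,2): δ = 108.17°  ·
  (0,3): δ = 74.96°  ·
  (0,4): δ = 34.88°  ✓
  (0,5): δ = 16.17°  ✓
  (0,6): δ = 84.57°  ·
  (1,2): δ = 146.09°  ·
  (1,3): δ = 112.89°  ·
  (1,4): δ = 72.81°  ·
  (1,5): δ = 21.76°  ✓
  (1,6): δ = 46.64°  ✓
  (2,3): δ = 146.79°  ·
  (2,4): δ = 106.71°  ·
  (2,5): δ = 55.66°  ·
  (2,6): δ = 12.74°  ✓
  (3,4): δ = 139.92°  ·
  (3,5): δ = 88.87°  ·
  (3,6): δ = 20.47°  ✓
  (4,5): δ = 128.95°  ·
  (4,6): δ = 60.55°  ·
  (5,6): δ = 111.60°  ·
antipodal pairs: 6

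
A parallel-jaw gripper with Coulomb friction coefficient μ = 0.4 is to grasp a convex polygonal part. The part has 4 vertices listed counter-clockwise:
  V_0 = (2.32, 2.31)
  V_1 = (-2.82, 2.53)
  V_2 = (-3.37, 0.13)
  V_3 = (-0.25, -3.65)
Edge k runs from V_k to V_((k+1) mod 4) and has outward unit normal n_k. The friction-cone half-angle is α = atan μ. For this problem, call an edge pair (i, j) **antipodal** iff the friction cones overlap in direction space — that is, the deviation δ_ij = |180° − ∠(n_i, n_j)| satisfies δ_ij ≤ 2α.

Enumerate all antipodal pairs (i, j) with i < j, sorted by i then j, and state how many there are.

count = 1; pairs: (1,3)

α = atan 0.4 = 21.80°;  2α = 43.60°
n_0 = (+0.0428, +0.9991)
n_1 = (-0.9747, +0.2234)
n_2 = (-0.7712, -0.6366)
n_3 = (+0.9183, -0.3960)
  (0,1): δ = 100.46°  ·
  (0,2): δ = 48.01°  ·
  (0,3): δ = 69.12°  ·
  (1,2): δ = 127.56°  ·
  (1,3): δ = 10.42°  ✓
  (2,3): δ = 62.86°  ·
antipodal pairs: 1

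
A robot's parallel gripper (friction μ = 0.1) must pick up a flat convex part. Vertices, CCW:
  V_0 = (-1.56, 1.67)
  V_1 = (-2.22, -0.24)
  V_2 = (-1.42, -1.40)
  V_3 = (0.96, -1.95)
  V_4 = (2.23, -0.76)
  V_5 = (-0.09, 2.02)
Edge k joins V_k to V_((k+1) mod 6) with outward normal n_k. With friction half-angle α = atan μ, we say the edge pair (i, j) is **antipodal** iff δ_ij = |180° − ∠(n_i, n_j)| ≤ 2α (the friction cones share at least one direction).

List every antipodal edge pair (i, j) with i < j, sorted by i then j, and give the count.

α = atan 0.1 = 5.71°;  2α = 11.42°
n_0 = (-0.9452, +0.3266)
n_1 = (-0.8232, -0.5677)
n_2 = (-0.2252, -0.9743)
n_3 = (+0.6837, -0.7297)
n_4 = (+0.7678, +0.6407)
n_5 = (-0.2316, +0.9728)
  (0,1): δ = 126.35°  ·
  (0,2): δ = 83.95°  ·
  (0,3): δ = 27.80°  ·
  (0,4): δ = 58.91°  ·
  (0,5): δ = 122.46°  ·
  (1,2): δ = 137.60°  ·
  (1,3): δ = 81.45°  ·
  (1,4): δ = 5.25°  ✓
  (1,5): δ = 68.80°  ·
  (2,3): δ = 123.85°  ·
  (2,4): δ = 37.14°  ·
  (2,5): δ = 26.40°  ·
  (3,4): δ = 93.29°  ·
  (3,5): δ = 29.74°  ·
  (4,5): δ = 116.45°  ·
antipodal pairs: 1

count = 1; pairs: (1,4)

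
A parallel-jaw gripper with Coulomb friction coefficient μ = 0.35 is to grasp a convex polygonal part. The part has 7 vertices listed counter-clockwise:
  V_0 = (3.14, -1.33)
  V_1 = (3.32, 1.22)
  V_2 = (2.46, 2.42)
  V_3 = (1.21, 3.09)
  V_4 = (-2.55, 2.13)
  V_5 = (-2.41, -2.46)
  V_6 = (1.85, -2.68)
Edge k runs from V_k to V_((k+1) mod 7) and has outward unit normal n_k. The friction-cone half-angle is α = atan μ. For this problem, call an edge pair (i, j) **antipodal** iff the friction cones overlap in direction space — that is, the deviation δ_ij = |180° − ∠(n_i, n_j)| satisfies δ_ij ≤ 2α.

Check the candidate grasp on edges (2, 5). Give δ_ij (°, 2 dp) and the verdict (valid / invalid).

α = atan 0.35 = 19.29°;  2α = 38.58°
edge 2: e_2 = (-1.25, +0.67);  n_2 = (+0.4724, +0.8814)
edge 5: e_5 = (+4.26, -0.22);  n_5 = (-0.0516, -0.9987)
∠(n_2, n_5) = 154.77°
δ = |180° − 154.77°| = 25.23°
25.23° ≤ 2α = 38.58°  →  valid

δ = 25.23°, valid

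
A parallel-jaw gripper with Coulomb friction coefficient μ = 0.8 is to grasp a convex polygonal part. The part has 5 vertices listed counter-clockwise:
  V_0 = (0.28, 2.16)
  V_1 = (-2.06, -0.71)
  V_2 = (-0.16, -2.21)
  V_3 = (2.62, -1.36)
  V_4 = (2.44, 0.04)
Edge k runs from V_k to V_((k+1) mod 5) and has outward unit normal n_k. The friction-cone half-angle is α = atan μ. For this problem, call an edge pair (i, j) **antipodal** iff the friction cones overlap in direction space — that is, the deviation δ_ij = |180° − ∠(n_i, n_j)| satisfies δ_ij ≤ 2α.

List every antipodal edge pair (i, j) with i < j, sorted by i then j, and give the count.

α = atan 0.8 = 38.66°;  2α = 77.32°
n_0 = (-0.7750, +0.6319)
n_1 = (-0.6196, -0.7849)
n_2 = (+0.2924, -0.9563)
n_3 = (+0.9918, +0.1275)
n_4 = (+0.7005, +0.7137)
  (0,1): δ = 89.10°  ·
  (0,2): δ = 33.81°  ✓
  (0,3): δ = 46.52°  ✓
  (0,4): δ = 84.73°  ·
  (1,2): δ = 124.71°  ·
  (1,3): δ = 44.38°  ✓
  (1,4): δ = 6.17°  ✓
  (2,3): δ = 99.67°  ·
  (2,4): δ = 61.47°  ✓
  (3,4): δ = 141.79°  ·
antipodal pairs: 5

count = 5; pairs: (0,2), (0,3), (1,3), (1,4), (2,4)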